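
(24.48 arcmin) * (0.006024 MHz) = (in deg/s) 2458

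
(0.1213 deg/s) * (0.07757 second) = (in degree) 0.009409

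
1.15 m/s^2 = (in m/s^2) 1.15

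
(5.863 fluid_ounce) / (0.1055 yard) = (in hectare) 1.797e-07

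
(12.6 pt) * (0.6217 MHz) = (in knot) 5372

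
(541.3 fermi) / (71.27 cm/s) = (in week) 1.256e-18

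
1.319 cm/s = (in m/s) 0.01319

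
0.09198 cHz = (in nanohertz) 9.198e+05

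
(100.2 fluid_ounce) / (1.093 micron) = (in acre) 0.6699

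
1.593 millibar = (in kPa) 0.1593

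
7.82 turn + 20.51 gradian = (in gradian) 3149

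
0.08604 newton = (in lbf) 0.01934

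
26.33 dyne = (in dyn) 26.33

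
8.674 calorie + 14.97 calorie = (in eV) 6.175e+20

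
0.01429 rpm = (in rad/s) 0.001496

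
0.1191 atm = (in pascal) 1.207e+04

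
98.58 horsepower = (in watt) 7.351e+04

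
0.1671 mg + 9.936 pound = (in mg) 4.507e+06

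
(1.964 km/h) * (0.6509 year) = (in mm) 1.12e+10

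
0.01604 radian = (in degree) 0.919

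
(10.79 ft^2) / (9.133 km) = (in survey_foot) 0.0003601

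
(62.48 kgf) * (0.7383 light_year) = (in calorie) 1.023e+18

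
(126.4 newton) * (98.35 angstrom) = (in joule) 1.243e-06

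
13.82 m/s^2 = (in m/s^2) 13.82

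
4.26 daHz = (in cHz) 4260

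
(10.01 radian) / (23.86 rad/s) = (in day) 4.856e-06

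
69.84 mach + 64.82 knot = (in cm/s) 2.381e+06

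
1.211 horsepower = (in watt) 903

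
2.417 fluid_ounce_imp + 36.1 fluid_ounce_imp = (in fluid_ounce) 37.01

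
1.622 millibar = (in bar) 0.001622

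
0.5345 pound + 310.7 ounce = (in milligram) 9.051e+06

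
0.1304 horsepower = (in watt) 97.24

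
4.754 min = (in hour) 0.07923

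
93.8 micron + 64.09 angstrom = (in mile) 5.829e-08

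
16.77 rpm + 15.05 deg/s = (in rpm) 19.28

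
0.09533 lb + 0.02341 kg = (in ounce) 2.351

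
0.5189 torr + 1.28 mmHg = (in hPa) 2.398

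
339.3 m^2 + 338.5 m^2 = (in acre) 0.1675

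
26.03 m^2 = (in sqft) 280.2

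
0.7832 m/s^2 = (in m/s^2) 0.7832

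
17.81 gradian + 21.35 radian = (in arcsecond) 4.461e+06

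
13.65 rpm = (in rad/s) 1.429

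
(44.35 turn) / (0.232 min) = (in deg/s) 1147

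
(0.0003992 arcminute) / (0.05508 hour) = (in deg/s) 3.355e-08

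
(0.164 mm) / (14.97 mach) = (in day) 3.724e-13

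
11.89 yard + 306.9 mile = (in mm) 4.939e+08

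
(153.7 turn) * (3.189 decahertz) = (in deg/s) 1.765e+06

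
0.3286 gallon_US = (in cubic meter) 0.001244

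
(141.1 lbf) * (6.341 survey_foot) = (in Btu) 1.15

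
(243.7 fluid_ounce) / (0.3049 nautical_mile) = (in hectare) 1.276e-09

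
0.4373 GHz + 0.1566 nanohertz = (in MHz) 437.3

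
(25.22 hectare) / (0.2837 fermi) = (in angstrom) 8.89e+30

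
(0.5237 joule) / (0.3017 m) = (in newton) 1.736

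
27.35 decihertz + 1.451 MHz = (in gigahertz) 0.001451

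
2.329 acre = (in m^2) 9425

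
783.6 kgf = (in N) 7684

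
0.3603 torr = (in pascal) 48.04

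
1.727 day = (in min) 2487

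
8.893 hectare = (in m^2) 8.893e+04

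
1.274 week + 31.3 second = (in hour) 214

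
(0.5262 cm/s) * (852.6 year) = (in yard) 1.547e+08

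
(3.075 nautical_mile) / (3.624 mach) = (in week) 7.631e-06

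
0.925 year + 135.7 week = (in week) 183.9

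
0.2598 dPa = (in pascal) 0.02598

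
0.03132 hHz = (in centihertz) 313.2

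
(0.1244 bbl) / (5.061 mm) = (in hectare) 0.0003908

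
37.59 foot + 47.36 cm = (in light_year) 1.261e-15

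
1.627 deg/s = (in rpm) 0.2712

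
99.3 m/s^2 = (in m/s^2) 99.3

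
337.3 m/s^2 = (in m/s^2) 337.3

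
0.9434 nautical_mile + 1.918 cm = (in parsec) 5.662e-14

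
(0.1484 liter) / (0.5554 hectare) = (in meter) 2.672e-08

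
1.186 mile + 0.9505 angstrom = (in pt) 5.41e+06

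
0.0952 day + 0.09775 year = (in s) 3.091e+06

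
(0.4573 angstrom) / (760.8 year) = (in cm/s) 1.906e-19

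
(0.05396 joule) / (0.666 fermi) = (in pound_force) 1.821e+13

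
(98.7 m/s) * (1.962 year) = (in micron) 6.107e+15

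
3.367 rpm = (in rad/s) 0.3526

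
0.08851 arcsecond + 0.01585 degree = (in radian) 0.0002771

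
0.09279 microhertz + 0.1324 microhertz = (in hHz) 2.252e-09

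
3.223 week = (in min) 3.249e+04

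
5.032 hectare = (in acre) 12.43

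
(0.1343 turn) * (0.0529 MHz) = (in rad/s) 4.464e+04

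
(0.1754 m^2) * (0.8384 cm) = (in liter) 1.471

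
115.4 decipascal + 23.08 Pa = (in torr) 0.2597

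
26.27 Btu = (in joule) 2.772e+04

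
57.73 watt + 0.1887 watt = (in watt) 57.92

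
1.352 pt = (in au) 3.188e-15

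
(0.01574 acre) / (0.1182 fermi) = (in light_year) 56.96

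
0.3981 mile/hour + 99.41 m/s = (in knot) 193.6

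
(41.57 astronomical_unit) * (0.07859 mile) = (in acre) 1.944e+11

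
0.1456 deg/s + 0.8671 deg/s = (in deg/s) 1.013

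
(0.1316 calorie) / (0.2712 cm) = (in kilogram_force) 20.7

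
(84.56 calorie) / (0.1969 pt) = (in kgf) 5.194e+05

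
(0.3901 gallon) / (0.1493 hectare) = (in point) 0.002804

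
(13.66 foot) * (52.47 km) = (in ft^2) 2.352e+06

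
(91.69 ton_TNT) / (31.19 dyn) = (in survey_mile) 7.643e+11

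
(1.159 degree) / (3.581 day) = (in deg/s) 3.746e-06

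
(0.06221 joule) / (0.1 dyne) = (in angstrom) 6.221e+14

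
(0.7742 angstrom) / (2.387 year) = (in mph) 2.301e-18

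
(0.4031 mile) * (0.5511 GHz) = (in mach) 1.05e+09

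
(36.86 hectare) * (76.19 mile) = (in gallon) 1.194e+13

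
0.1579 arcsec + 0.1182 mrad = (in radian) 0.000119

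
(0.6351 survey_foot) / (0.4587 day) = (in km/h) 1.758e-05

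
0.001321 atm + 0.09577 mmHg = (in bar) 0.001466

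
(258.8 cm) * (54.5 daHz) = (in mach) 4.142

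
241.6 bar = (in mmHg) 1.812e+05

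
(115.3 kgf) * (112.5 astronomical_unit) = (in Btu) 1.804e+13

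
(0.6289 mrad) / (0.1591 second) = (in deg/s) 0.2265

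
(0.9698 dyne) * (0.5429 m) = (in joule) 5.265e-06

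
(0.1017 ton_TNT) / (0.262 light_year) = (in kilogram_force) 1.751e-08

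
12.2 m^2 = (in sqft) 131.3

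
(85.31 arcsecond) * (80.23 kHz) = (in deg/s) 1901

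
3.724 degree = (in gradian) 4.138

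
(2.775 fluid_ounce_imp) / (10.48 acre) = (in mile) 1.155e-12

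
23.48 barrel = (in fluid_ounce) 1.262e+05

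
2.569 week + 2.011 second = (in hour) 431.6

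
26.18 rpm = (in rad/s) 2.742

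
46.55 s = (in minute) 0.7758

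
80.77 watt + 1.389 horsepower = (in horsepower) 1.497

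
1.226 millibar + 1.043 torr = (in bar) 0.002617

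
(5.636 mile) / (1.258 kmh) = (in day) 0.3004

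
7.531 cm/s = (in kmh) 0.2711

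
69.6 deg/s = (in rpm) 11.6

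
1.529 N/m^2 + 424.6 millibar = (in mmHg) 318.5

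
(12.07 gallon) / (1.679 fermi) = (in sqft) 2.929e+14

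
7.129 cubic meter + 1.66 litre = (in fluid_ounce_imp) 2.51e+05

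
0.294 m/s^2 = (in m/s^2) 0.294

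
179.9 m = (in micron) 1.799e+08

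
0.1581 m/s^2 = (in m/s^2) 0.1581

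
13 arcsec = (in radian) 6.303e-05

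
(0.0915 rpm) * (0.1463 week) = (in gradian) 5.397e+04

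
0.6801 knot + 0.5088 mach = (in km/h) 624.9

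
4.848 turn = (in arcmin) 1.047e+05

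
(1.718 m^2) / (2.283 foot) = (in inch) 97.2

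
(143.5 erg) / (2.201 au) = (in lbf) 9.798e-18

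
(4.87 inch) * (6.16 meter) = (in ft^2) 8.202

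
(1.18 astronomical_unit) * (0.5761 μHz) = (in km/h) 3.661e+05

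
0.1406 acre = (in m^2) 569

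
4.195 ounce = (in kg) 0.1189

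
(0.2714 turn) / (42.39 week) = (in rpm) 6.352e-07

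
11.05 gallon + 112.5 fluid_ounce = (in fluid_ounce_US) 1527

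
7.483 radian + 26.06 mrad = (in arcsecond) 1.549e+06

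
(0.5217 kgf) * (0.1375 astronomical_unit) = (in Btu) 9.975e+07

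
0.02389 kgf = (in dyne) 2.343e+04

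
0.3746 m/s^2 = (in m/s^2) 0.3746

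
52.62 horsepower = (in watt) 3.924e+04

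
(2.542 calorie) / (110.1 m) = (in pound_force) 0.02172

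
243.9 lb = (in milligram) 1.106e+08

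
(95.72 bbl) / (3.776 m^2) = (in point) 1.142e+04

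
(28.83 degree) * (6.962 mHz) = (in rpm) 0.03345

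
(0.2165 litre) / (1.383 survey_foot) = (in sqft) 0.005528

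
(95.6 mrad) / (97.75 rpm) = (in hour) 2.594e-06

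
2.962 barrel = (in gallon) 124.4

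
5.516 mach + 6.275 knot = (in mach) 5.525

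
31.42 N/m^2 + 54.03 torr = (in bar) 0.07235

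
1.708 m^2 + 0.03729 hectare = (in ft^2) 4032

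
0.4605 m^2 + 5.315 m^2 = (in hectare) 0.0005776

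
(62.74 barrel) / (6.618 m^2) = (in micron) 1.507e+06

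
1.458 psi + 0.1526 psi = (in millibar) 111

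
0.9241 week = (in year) 0.01772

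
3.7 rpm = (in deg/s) 22.2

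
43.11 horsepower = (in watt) 3.215e+04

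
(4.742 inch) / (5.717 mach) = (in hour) 1.719e-08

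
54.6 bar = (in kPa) 5460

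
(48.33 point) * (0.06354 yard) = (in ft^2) 0.01066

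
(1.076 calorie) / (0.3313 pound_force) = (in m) 3.055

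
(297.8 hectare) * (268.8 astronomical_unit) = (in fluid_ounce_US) 4.049e+24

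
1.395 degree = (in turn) 0.003875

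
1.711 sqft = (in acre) 3.928e-05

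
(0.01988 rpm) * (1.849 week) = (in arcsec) 4.802e+08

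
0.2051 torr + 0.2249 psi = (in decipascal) 1.578e+04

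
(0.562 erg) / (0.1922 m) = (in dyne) 0.02924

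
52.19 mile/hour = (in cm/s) 2333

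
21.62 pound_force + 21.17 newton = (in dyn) 1.173e+07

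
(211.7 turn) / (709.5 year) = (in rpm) 5.677e-07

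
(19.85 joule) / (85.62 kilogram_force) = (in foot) 0.07756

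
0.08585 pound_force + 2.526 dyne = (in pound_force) 0.08586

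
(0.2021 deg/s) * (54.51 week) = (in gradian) 7.403e+06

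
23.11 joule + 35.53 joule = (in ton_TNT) 1.402e-08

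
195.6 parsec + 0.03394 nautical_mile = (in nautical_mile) 3.259e+15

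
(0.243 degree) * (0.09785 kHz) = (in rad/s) 0.415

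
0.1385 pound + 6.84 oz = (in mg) 2.567e+05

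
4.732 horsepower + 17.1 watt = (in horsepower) 4.755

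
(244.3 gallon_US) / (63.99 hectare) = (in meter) 1.445e-06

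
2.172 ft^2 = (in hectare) 2.018e-05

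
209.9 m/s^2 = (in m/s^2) 209.9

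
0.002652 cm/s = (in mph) 5.932e-05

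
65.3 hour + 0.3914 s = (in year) 0.007454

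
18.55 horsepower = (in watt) 1.383e+04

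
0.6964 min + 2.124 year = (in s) 6.698e+07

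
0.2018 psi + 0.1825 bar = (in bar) 0.1964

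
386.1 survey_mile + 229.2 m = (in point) 1.762e+09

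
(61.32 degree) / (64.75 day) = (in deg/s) 1.096e-05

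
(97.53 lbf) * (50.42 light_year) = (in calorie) 4.946e+19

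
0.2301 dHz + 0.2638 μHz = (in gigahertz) 2.301e-11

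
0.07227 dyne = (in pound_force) 1.625e-07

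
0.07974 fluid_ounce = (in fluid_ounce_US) 0.07974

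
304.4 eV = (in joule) 4.877e-17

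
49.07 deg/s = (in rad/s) 0.8564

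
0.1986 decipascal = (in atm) 1.96e-07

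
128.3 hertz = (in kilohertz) 0.1283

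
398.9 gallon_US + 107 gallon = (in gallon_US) 505.9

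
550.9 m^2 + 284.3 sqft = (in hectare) 0.05773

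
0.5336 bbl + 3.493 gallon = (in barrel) 0.6168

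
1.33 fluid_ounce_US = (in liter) 0.03933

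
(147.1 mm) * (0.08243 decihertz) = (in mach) 3.561e-06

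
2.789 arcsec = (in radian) 1.352e-05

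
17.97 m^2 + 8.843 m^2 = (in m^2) 26.81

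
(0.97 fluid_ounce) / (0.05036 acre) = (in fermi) 1.408e+08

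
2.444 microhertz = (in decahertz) 2.444e-07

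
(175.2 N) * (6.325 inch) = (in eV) 1.757e+20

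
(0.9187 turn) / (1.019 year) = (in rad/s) 1.796e-07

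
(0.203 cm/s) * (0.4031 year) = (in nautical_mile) 13.93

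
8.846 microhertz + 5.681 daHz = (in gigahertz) 5.681e-08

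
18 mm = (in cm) 1.8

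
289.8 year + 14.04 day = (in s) 9.14e+09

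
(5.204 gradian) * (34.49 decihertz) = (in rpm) 2.692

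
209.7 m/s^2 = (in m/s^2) 209.7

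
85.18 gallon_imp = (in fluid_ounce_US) 1.309e+04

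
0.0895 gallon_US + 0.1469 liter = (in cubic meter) 0.0004857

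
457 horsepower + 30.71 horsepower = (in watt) 3.637e+05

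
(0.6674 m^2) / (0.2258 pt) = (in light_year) 8.856e-13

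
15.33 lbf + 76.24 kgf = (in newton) 815.9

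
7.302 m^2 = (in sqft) 78.6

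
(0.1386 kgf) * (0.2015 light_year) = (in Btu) 2.456e+12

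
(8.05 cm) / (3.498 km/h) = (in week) 1.37e-07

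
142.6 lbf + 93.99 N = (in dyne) 7.283e+07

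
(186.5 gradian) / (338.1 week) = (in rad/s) 1.433e-08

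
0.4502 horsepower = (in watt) 335.7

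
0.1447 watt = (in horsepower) 0.000194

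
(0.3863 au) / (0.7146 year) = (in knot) 4985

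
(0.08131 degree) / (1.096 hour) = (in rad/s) 3.597e-07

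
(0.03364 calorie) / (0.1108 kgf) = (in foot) 0.425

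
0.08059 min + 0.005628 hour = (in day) 0.0002905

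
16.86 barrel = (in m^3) 2.681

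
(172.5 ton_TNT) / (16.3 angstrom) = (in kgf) 4.515e+19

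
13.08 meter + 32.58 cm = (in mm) 1.341e+04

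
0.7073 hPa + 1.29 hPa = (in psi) 0.02897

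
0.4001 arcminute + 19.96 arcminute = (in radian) 0.005923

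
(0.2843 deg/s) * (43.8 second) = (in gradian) 13.84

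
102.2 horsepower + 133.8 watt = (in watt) 7.634e+04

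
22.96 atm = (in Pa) 2.326e+06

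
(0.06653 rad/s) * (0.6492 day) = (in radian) 3732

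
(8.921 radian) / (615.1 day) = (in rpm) 1.603e-06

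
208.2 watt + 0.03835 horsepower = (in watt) 236.8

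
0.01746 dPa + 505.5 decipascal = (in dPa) 505.5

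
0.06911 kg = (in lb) 0.1524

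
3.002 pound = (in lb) 3.002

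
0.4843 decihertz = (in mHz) 48.43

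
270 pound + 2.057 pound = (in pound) 272.1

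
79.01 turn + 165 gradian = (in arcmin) 1.716e+06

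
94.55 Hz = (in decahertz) 9.455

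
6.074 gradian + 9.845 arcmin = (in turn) 0.01564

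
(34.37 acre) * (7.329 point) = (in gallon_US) 9.5e+04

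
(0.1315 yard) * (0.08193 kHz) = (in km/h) 35.47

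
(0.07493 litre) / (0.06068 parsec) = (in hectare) 4.002e-24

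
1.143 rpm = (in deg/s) 6.858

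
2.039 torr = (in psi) 0.03943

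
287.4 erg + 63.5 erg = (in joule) 3.509e-05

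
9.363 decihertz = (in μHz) 9.363e+05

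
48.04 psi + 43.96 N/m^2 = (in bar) 3.313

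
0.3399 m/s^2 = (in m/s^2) 0.3399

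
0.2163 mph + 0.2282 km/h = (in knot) 0.3112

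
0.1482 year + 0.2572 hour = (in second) 4.675e+06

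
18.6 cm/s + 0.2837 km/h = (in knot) 0.5147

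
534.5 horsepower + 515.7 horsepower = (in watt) 7.831e+05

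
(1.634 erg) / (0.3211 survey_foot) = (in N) 1.67e-06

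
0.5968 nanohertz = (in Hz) 5.968e-10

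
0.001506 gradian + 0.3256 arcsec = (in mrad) 0.02523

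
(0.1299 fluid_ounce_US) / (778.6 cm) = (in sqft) 5.311e-06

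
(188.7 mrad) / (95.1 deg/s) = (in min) 0.001895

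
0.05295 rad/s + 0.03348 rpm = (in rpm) 0.5391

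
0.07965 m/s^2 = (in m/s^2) 0.07965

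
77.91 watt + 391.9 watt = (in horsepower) 0.63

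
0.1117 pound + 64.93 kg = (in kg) 64.98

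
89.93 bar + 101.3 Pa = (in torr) 6.745e+04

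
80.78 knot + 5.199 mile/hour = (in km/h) 158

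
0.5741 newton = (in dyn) 5.741e+04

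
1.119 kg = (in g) 1119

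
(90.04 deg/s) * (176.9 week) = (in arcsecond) 3.468e+13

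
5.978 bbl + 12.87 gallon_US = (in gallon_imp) 219.8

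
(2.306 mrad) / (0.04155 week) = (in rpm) 8.763e-07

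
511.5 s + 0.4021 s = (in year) 1.623e-05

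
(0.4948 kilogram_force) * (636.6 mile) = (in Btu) 4712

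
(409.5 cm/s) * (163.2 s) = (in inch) 2.631e+04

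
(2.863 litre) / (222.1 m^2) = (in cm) 0.001289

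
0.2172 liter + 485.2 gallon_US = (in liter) 1837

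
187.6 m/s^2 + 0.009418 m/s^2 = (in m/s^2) 187.6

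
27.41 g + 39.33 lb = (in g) 1.787e+04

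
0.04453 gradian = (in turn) 0.0001113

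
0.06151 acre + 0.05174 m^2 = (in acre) 0.06152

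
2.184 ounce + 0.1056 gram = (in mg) 6.202e+04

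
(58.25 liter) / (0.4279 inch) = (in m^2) 5.359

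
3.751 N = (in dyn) 3.751e+05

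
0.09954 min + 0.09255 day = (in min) 133.4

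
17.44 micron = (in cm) 0.001744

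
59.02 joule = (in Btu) 0.05594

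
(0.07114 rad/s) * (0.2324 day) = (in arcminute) 4.911e+06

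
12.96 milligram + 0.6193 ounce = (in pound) 0.03873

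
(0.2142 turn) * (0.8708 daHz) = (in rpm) 111.9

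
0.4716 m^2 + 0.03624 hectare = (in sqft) 3906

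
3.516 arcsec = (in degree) 0.0009767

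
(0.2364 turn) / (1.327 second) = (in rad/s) 1.119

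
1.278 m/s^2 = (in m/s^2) 1.278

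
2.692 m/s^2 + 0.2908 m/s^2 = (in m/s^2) 2.983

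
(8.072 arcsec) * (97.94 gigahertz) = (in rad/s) 3.833e+06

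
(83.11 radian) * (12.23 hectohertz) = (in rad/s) 1.016e+05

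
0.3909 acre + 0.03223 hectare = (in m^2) 1904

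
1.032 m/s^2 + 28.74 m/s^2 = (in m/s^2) 29.77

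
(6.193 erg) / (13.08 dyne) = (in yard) 0.005178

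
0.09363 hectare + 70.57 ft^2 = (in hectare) 0.09429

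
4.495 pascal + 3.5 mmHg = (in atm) 0.00465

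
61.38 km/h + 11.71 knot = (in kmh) 83.07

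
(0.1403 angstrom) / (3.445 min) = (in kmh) 2.444e-13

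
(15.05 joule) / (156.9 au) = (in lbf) 1.441e-13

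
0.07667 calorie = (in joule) 0.3208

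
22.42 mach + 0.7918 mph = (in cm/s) 7.634e+05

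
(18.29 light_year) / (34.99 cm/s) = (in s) 4.945e+17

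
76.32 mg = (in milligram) 76.32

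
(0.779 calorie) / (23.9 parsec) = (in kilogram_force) 4.507e-19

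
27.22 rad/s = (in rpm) 259.9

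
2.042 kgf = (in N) 20.03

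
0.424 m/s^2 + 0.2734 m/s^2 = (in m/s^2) 0.6974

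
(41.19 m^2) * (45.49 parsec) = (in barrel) 3.637e+20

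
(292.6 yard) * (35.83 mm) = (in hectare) 0.0009586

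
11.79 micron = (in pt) 0.03342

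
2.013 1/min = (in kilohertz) 3.355e-05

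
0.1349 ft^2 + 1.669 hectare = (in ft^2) 1.796e+05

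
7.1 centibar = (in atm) 0.07007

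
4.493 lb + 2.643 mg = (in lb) 4.493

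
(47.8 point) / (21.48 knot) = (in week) 2.523e-09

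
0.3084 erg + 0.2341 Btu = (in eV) 1.542e+21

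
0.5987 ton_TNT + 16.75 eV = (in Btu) 2.374e+06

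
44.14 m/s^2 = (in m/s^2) 44.14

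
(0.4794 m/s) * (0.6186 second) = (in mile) 0.0001843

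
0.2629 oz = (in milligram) 7453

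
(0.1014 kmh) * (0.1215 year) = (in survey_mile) 67.06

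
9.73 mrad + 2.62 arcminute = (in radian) 0.01049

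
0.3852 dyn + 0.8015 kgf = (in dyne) 7.86e+05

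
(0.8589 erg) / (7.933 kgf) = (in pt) 3.13e-06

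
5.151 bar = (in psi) 74.71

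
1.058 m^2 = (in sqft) 11.39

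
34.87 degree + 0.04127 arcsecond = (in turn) 0.09686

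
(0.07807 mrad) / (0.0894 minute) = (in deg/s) 0.0008339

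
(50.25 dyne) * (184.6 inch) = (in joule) 0.002356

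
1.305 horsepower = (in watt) 973.1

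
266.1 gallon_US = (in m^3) 1.007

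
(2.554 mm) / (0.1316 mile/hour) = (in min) 0.0007235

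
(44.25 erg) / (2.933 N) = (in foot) 4.95e-06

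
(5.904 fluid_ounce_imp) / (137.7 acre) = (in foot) 9.876e-10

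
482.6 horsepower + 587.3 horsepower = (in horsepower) 1070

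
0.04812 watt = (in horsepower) 6.453e-05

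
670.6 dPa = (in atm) 0.0006618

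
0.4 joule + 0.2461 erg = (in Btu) 0.0003791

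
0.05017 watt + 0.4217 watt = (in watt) 0.4719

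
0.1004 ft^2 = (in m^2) 0.009327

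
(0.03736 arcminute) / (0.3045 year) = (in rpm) 1.081e-11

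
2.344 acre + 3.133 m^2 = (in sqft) 1.021e+05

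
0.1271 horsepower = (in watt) 94.78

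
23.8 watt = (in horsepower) 0.03192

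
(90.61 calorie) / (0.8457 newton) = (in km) 0.4483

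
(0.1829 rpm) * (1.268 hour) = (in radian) 87.43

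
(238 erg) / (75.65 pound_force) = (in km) 7.073e-11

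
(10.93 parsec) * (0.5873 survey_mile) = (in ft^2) 3.431e+21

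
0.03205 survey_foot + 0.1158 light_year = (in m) 1.096e+15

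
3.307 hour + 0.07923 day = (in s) 1.875e+04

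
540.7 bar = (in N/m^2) 5.407e+07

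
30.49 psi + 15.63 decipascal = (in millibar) 2102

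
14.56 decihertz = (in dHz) 14.56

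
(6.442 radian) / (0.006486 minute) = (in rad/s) 16.55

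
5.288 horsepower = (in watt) 3943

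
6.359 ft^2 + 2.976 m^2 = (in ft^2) 38.39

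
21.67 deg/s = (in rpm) 3.612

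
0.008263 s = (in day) 9.564e-08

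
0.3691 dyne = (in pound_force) 8.298e-07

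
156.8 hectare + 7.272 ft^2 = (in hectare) 156.8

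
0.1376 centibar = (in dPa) 1376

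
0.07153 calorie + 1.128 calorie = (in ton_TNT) 1.2e-09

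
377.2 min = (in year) 0.0007177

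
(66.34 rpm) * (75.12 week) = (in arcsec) 6.51e+13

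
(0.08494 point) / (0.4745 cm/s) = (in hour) 1.754e-06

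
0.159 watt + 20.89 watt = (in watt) 21.05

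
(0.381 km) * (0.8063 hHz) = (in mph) 6.872e+04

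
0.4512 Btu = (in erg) 4.76e+09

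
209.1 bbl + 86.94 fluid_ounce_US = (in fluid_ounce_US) 1.124e+06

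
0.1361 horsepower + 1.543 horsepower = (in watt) 1252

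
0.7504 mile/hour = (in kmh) 1.208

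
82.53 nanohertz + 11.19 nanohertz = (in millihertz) 9.372e-05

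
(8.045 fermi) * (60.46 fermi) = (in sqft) 5.236e-27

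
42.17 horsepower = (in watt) 3.145e+04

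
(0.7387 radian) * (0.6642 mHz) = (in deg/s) 0.02811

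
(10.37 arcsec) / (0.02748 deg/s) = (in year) 3.324e-09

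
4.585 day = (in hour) 110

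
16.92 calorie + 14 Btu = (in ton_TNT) 3.547e-06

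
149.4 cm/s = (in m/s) 1.494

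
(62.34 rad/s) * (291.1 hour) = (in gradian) 4.159e+09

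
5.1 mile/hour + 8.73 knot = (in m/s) 6.771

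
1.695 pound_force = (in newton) 7.54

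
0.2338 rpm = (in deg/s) 1.403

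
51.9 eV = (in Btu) 7.881e-21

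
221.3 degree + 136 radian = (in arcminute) 4.808e+05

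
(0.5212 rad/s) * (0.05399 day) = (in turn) 386.9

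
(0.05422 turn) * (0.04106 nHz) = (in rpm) 1.336e-10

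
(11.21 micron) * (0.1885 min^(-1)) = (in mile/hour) 7.878e-08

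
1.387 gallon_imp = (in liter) 6.305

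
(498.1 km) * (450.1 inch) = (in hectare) 569.5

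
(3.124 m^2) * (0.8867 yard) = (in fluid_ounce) 8.565e+04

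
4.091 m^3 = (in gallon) 1081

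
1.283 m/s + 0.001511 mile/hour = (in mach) 0.00377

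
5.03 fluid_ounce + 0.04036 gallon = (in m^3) 0.0003015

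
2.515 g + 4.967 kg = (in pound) 10.96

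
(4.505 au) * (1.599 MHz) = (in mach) 3.165e+15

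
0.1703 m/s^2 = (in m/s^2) 0.1703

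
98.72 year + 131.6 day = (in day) 3.616e+04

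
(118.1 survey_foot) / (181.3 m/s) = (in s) 0.1985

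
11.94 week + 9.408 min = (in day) 83.59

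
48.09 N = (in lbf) 10.81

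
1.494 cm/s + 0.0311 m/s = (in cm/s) 4.604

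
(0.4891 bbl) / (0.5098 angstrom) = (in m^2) 1.525e+09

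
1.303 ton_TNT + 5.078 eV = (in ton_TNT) 1.303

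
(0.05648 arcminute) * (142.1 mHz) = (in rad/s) 2.335e-06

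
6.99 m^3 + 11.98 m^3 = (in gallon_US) 5011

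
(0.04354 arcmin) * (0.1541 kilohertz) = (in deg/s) 0.1118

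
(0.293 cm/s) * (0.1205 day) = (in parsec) 9.886e-16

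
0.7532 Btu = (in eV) 4.96e+21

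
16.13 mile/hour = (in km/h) 25.96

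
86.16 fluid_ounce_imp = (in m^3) 0.002448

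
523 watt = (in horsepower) 0.7014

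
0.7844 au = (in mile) 7.291e+07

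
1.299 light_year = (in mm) 1.229e+19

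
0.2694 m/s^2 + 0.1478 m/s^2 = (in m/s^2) 0.4172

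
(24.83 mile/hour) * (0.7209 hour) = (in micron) 2.881e+10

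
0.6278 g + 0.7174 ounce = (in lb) 0.04622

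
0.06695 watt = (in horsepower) 8.978e-05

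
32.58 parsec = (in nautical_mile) 5.428e+14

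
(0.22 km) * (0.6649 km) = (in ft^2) 1.575e+06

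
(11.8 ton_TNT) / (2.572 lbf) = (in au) 0.02885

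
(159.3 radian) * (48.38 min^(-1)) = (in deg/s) 7360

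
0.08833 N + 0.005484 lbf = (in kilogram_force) 0.01149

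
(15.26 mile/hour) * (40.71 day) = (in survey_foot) 7.872e+07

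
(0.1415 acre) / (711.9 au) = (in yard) 5.88e-12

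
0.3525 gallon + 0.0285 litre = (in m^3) 0.001363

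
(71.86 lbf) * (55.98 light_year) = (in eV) 1.057e+39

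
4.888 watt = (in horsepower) 0.006555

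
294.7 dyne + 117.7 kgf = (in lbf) 259.5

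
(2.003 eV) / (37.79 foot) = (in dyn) 2.786e-15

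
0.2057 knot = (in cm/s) 10.58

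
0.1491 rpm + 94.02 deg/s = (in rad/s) 1.657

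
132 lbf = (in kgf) 59.87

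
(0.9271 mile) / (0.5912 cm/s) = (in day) 2.921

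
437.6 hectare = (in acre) 1081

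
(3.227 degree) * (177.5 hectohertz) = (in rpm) 9547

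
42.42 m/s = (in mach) 0.1246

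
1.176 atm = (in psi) 17.28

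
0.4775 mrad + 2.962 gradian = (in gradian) 2.992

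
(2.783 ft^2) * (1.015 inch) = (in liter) 6.666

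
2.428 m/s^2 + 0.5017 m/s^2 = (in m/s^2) 2.93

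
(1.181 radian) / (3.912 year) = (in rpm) 9.141e-08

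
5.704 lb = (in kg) 2.587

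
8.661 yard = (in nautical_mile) 0.004276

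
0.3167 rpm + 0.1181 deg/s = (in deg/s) 2.018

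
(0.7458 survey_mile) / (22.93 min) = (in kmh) 3.141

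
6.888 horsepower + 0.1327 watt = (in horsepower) 6.888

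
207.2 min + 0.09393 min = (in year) 0.0003944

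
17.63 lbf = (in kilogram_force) 7.997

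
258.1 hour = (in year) 0.02946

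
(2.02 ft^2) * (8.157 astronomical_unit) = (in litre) 2.29e+14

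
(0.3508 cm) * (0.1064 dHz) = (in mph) 8.349e-05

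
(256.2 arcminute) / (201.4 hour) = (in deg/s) 5.889e-06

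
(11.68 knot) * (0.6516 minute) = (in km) 0.2349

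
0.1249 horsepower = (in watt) 93.14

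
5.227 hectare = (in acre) 12.92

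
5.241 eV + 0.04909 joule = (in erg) 4.909e+05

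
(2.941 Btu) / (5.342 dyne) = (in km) 5.809e+04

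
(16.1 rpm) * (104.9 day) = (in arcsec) 3.152e+12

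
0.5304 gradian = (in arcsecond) 1718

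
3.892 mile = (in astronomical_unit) 4.187e-08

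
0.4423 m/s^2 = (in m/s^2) 0.4423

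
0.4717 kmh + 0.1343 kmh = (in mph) 0.3766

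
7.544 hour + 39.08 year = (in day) 1.426e+04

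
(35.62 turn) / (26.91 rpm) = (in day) 0.0009192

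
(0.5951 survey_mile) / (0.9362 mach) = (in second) 3.004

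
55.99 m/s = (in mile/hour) 125.2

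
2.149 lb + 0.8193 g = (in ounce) 34.41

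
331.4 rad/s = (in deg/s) 1.899e+04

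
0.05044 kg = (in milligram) 5.044e+04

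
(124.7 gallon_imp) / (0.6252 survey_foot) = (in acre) 0.0007351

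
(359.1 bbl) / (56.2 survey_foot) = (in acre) 0.0008236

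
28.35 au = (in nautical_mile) 2.29e+09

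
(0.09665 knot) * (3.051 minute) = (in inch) 358.3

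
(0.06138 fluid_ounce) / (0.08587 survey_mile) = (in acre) 3.246e-12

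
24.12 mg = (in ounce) 0.0008508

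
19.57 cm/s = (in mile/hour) 0.4378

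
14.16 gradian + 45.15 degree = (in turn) 0.1608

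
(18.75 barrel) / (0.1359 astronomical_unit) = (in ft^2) 1.578e-09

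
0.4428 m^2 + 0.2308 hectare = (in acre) 0.5704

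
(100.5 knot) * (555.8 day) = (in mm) 2.483e+12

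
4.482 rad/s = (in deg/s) 256.8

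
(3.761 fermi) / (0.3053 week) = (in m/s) 2.037e-20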